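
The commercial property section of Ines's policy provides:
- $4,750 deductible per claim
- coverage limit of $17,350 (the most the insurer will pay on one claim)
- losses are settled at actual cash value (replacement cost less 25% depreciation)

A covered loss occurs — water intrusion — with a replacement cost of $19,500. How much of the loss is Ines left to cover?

Depreciate 25%: the covered value is $19,500 × 0.75 = $14,625.
Less the $4,750 deductible: $14,625 − $4,750 = $9,875.
That's under the $17,350 cap, so the insurer reimburses the full $9,875.
Out of pocket: $19,500 − $9,875 = $9,625.

$9,625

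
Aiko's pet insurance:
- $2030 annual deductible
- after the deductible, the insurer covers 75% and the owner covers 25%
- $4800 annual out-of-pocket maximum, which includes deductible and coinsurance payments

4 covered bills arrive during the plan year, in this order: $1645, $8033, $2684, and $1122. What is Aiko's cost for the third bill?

Bill 1, $1645: entire amount goes to the deductible. Owner owes $1645 (running OOP $1645).
Bill 2, $8033: $385 to deductible, leaving $7648; 25% of $7648 = $1912. Owner owes $2297 (running OOP $3942).
Bill 3, $2684: 25% coinsurance on $2684 = $671. Owner pays $671; OOP now $4613.

$671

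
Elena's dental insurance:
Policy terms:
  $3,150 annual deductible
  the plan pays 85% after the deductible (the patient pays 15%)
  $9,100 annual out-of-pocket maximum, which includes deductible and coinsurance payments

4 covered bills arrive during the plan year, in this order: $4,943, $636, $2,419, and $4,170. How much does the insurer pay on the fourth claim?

Claim 1 — $4,943: $3,150 to deductible, leaving $1,793; patient's 15% is $268.95. Cost to patient: $3,418.95. OOP to date $3,418.95. Plan pays $4,943 − $3,418.95 = $1,524.05.
Claim 2 — $636: deductible already satisfied, so patient's share is 15% × $636 = $95.40. Patient owes $95.40 (running OOP $3,514.35). Insurer: $636 − $95.40 = $540.60.
Claim 3 — $2,419: deductible already satisfied, so patient's share is 15% × $2,419 = $362.85. Cost to patient: $362.85. OOP to date $3,877.20. Insurer: $2,419 − $362.85 = $2,056.15.
Claim 4 — $4,170: deductible met; 15% of $4,170 = $625.50. Cost to patient: $625.50. OOP to date $4,502.70. Plan pays $4,170 − $625.50 = $3,544.50.

$3,544.50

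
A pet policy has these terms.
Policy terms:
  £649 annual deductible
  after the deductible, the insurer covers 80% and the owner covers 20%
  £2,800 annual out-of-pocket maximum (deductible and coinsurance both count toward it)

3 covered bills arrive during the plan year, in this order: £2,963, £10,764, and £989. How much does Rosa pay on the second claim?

£1,688.20

#1 (£2,963): £649 finishes the deductible; £2,314 goes to coinsurance; 20% of £2,314 = £462.80. Owner pays £1,111.80; OOP now £1,111.80.
#2 (£10,764): 20% coinsurance on £10,764 = £2,152.80. Adding that to £1,111.80 gives £3,264.60, past the £2,800 cap; owner pays only £2,800 − £1,111.80 = £1,688.20.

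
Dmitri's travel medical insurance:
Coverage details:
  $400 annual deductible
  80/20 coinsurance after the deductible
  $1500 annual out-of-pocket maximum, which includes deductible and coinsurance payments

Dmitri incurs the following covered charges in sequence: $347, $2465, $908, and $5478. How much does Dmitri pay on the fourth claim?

$436

#1 ($347): entire amount goes to the deductible. Traveler pays $347; OOP now $347.
#2 ($2465): $53 finishes the deductible; $2412 goes to coinsurance; 20% of $2412 = $482.40. Traveler pays $535.40; OOP now $882.40.
#3 ($908): deductible met; 20% of $908 = $181.60. Traveler owes $181.60 (running OOP $1064).
#4 ($5478): 20% coinsurance on $5478 = $1095.60. OOP would hit $2159.60 > $1500, so the cap limits the traveler to $1500 − $1064 = $436.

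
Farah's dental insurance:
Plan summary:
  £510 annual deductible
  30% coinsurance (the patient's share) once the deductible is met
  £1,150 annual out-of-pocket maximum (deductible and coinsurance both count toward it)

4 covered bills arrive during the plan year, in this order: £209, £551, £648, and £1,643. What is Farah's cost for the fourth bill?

Claim 1 — £209: all of it applies to the deductible. Cost to patient: £209. OOP to date £209.
Claim 2 — £551: £301 to deductible, leaving £250; patient's 30% is £75. Cost to patient: £376. OOP to date £585.
Claim 3 — £648: deductible already satisfied, so patient's share is 30% × £648 = £194.40. Patient pays £194.40; OOP now £779.40.
Claim 4 — £1,643: deductible met; 30% of £1,643 = £492.90. OOP would hit £1,272.30 > £1,150, so the cap limits the patient to £1,150 − £779.40 = £370.60.

£370.60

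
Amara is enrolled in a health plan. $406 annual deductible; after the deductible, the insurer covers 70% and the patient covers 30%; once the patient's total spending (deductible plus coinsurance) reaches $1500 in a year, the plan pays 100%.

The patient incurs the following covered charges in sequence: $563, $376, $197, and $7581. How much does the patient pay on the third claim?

$59.10

Claim 1 ($563): deductible takes $406, $157 remains; patient's 30% is $47.10. Cost to patient: $453.10. OOP to date $453.10.
Claim 2 ($376): 30% coinsurance on $376 = $112.80. Patient pays $112.80; OOP now $565.90.
Claim 3 ($197): 30% coinsurance on $197 = $59.10. Cost to patient: $59.10. OOP to date $625.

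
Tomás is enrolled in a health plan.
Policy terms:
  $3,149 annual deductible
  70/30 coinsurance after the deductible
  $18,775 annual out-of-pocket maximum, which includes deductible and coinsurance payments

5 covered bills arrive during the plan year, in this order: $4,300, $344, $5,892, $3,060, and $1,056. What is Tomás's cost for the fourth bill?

$918

Claim 1 — $4,300: deductible takes $3,149, $1,151 remains; coinsurance $1,151 × 30% = $345.30. Patient owes $3,494.30 (running OOP $3,494.30).
Claim 2 — $344: deductible met; 30% of $344 = $103.20. Patient pays $103.20; OOP now $3,597.50.
Claim 3 — $5,892: deductible already satisfied, so patient's share is 30% × $5,892 = $1,767.60. Cost to patient: $1,767.60. OOP to date $5,365.10.
Claim 4 — $3,060: 30% coinsurance on $3,060 = $918. Patient owes $918 (running OOP $6,283.10).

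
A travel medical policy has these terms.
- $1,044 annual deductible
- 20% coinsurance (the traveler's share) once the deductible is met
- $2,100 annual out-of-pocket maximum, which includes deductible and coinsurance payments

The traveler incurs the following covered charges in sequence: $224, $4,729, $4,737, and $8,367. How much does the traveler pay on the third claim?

$274.20

Claim 1 — $224: fully absorbed by the deductible. Traveler pays $224; OOP now $224.
Claim 2 — $4,729: deductible takes $820, $3,909 remains; 20% of $3,909 = $781.80. Traveler owes $1,601.80 (running OOP $1,825.80).
Claim 3 — $4,737: 20% coinsurance on $4,737 = $947.40. Adding that to $1,825.80 gives $2,773.20, past the $2,100 cap; traveler pays only $2,100 − $1,825.80 = $274.20.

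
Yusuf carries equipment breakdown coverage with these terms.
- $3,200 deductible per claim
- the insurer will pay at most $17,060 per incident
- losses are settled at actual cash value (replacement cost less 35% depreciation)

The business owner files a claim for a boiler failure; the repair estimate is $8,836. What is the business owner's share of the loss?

Depreciate 35%: the covered value is $8,836 × 0.65 = $5,743.40.
Subtract the deductible: $5,743.40 − $3,200 = $2,543.40.
$2,543.40 ≤ $17,060, so the limit doesn't bind; insurer pays $2,543.40.
The business owner bears the rest of the original loss: $8,836 − $2,543.40 = $6,292.60.

$6,292.60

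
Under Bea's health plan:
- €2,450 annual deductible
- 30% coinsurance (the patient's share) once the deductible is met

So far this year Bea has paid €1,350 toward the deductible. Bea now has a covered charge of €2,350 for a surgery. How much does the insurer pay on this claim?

Remaining deductible: €2,450 − €1,350 = €1,100.
That leaves €2,350 − €1,100 = €1,250 for coinsurance.
Coinsurance: €1,250 × 30% = €375.
Patient responsibility: €1,100 + €375 = €1,475.
The insurer covers the remainder: €2,350 − €1,475 = €875.

€875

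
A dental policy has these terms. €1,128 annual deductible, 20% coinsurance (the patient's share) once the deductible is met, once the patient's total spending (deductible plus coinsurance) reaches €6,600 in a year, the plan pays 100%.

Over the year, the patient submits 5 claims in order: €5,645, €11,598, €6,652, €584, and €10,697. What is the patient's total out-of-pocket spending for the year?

€6,600

#1 (€5,645): €1,128 to deductible, leaving €4,517; patient's 20% is €903.40. Patient owes €2,031.40 (running OOP €2,031.40).
#2 (€11,598): deductible already satisfied, so patient's share is 20% × €11,598 = €2,319.60. Patient owes €2,319.60 (running OOP €4,351).
#3 (€6,652): 20% coinsurance on €6,652 = €1,330.40. Patient owes €1,330.40 (running OOP €5,681.40).
#4 (€584): deductible already satisfied, so patient's share is 20% × €584 = €116.80. Patient owes €116.80 (running OOP €5,798.20).
#5 (€10,697): deductible already satisfied, so patient's share is 20% × €10,697 = €2,139.40. OOP would hit €7,937.60 > €6,600, so the cap limits the patient to €6,600 − €5,798.20 = €801.80.
Total paid by the patient: €2,031.40 + €2,319.60 + €1,330.40 + €116.80 + €801.80 = €6,600.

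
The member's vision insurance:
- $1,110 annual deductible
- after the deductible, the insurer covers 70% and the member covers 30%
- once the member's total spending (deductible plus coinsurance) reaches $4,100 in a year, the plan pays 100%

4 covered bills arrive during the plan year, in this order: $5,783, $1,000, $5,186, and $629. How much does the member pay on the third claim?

$1,288.10

Claim 1 ($5,783): $1,110 to deductible, leaving $4,673; member's 30% is $1,401.90. Member pays $2,511.90; OOP now $2,511.90.
Claim 2 ($1,000): deductible already satisfied, so member's share is 30% × $1,000 = $300. Member pays $300; OOP now $2,811.90.
Claim 3 ($5,186): deductible already satisfied, so member's share is 30% × $5,186 = $1,555.80. Adding that to $2,811.90 gives $4,367.70, past the $4,100 cap; member pays only $4,100 − $2,811.90 = $1,288.10.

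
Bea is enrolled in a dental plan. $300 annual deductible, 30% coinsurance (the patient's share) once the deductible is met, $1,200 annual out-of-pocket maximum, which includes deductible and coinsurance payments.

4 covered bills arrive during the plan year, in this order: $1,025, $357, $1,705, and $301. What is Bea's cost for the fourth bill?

Bill 1, $1,025: $300 finishes the deductible; $725 goes to coinsurance; coinsurance $725 × 30% = $217.50. Cost to patient: $517.50. OOP to date $517.50.
Bill 2, $357: deductible met; 30% of $357 = $107.10. Cost to patient: $107.10. OOP to date $624.60.
Bill 3, $1,705: deductible met; 30% of $1,705 = $511.50. Patient pays $511.50; OOP now $1,136.10.
Bill 4, $301: deductible met; 30% of $301 = $90.30. Adding that to $1,136.10 gives $1,226.40, past the $1,200 cap; patient pays only $1,200 − $1,136.10 = $63.90.

$63.90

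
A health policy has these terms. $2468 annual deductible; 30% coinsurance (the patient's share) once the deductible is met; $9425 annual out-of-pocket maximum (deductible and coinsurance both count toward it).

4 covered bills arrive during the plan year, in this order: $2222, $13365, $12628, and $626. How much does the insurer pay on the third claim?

Claim 1 ($2222): fully absorbed by the deductible. Patient owes $2222 (running OOP $2222). Insurer: $2222 − $2222 = $0.
Claim 2 ($13365): $246 to deductible, leaving $13119; 30% of $13119 = $3935.70. Cost to patient: $4181.70. OOP to date $6403.70. Plan pays $13365 − $4181.70 = $9183.30.
Claim 3 ($12628): 30% coinsurance on $12628 = $3788.40. That would push OOP to $10192.10, over the $9425 cap, so patient pays $9425 − $6403.70 = $3021.30. Insurer: $12628 − $3021.30 = $9606.70.

$9606.70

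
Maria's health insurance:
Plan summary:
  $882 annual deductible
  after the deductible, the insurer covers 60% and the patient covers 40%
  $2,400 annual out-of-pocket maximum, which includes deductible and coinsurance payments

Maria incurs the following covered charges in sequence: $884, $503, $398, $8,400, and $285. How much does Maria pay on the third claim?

Bill 1, $884: deductible takes $882, $2 remains; 40% of $2 = $0.80. Patient pays $882.80; OOP now $882.80.
Bill 2, $503: deductible met; 40% of $503 = $201.20. Patient owes $201.20 (running OOP $1,084).
Bill 3, $398: 40% coinsurance on $398 = $159.20. Patient owes $159.20 (running OOP $1,243.20).

$159.20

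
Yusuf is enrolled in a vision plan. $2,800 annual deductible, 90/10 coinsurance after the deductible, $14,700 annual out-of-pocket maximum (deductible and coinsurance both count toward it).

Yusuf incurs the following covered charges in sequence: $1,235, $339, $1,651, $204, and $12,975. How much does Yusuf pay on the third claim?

$1,268.50

Claim 1 ($1,235): all of it applies to the deductible. Member pays $1,235; OOP now $1,235.
Claim 2 ($339): entire amount goes to the deductible. Member owes $339 (running OOP $1,574).
Claim 3 ($1,651): deductible takes $1,226, $425 remains; member's 10% is $42.50. Member owes $1,268.50 (running OOP $2,842.50).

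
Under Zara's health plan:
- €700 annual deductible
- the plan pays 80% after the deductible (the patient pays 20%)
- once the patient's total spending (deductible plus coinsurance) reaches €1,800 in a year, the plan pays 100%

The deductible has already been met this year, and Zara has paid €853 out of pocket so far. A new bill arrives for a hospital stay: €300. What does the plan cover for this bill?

The deductible is already satisfied, so the full bill goes to coinsurance.
Patient's 20% share of €300 is €60.
Cumulative spending €853 + €60 = €913 stays under the €1,800 maximum.
The insurer covers the remainder: €300 − €60 = €240.

€240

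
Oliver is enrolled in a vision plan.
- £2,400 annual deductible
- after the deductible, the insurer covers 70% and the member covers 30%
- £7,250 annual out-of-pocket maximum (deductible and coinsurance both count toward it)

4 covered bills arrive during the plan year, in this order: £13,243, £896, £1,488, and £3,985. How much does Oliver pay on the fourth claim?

Claim 1 (£13,243): £2,400 finishes the deductible; £10,843 goes to coinsurance; 30% of £10,843 = £3,252.90. Member owes £5,652.90 (running OOP £5,652.90).
Claim 2 (£896): deductible already satisfied, so member's share is 30% × £896 = £268.80. Member pays £268.80; OOP now £5,921.70.
Claim 3 (£1,488): 30% coinsurance on £1,488 = £446.40. Cost to member: £446.40. OOP to date £6,368.10.
Claim 4 (£3,985): deductible met; 30% of £3,985 = £1,195.50. That would push OOP to £7,563.60, over the £7,250 cap, so member pays £7,250 − £6,368.10 = £881.90.

£881.90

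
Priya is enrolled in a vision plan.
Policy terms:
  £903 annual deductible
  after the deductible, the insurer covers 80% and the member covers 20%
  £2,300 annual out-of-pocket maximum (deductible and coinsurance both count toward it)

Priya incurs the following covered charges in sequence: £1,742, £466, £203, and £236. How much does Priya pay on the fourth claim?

£47.20

Claim 1 (£1,742): deductible takes £903, £839 remains; 20% of £839 = £167.80. Member owes £1,070.80 (running OOP £1,070.80).
Claim 2 (£466): deductible already satisfied, so member's share is 20% × £466 = £93.20. Member owes £93.20 (running OOP £1,164).
Claim 3 (£203): deductible met; 20% of £203 = £40.60. Cost to member: £40.60. OOP to date £1,204.60.
Claim 4 (£236): deductible met; 20% of £236 = £47.20. Member owes £47.20 (running OOP £1,251.80).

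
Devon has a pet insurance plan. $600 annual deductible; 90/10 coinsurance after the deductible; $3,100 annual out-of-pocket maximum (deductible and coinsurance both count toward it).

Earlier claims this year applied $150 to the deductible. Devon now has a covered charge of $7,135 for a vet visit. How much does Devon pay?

Remaining deductible: $600 − $150 = $450.
That leaves $7,135 − $450 = $6,685 for coinsurance.
Owner's 10% share of $6,685 is $668.50.
Owner responsibility before any cap: $450 + $668.50 = $1,118.50.
Total out-of-pocket so far would be $150 + $1,118.50 = $1,268.50, below the $3,100 cap — no reduction.

$1,118.50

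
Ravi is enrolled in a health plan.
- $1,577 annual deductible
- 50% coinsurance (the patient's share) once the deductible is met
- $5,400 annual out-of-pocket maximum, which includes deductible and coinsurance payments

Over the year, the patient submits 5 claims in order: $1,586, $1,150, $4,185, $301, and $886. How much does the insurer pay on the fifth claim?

#1 ($1,586): deductible takes $1,577, $9 remains; patient's 50% is $4.50. Cost to patient: $1,581.50. OOP to date $1,581.50. Insurer: $1,586 − $1,581.50 = $4.50.
#2 ($1,150): 50% coinsurance on $1,150 = $575. Patient pays $575; OOP now $2,156.50. Plan pays $1,150 − $575 = $575.
#3 ($4,185): deductible met; 50% of $4,185 = $2,092.50. Patient pays $2,092.50; OOP now $4,249. Plan pays $4,185 − $2,092.50 = $2,092.50.
#4 ($301): 50% coinsurance on $301 = $150.50. Patient owes $150.50 (running OOP $4,399.50). Plan pays $301 − $150.50 = $150.50.
#5 ($886): deductible met; 50% of $886 = $443. Patient owes $443 (running OOP $4,842.50). Insurer: $886 − $443 = $443.

$443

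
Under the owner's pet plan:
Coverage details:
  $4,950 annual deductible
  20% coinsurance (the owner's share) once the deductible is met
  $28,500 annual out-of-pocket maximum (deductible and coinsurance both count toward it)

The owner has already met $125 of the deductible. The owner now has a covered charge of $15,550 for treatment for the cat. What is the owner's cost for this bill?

$6,970

$125 of the $4,950 deductible is already met, leaving $4,825.
That leaves $15,550 − $4,825 = $10,725 for coinsurance.
Coinsurance: $10,725 × 20% = $2,145.
Owner responsibility before any cap: $4,825 + $2,145 = $6,970.
Total out-of-pocket so far would be $125 + $6,970 = $7,095, below the $28,500 cap — no reduction.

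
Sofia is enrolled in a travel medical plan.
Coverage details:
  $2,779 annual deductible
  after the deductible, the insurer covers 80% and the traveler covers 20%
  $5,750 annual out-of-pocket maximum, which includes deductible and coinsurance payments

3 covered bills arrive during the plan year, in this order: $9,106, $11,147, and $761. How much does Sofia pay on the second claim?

$1,705.60

#1 ($9,106): deductible takes $2,779, $6,327 remains; 20% of $6,327 = $1,265.40. Traveler owes $4,044.40 (running OOP $4,044.40).
#2 ($11,147): 20% coinsurance on $11,147 = $2,229.40. OOP would hit $6,273.80 > $5,750, so the cap limits the traveler to $5,750 − $4,044.40 = $1,705.60.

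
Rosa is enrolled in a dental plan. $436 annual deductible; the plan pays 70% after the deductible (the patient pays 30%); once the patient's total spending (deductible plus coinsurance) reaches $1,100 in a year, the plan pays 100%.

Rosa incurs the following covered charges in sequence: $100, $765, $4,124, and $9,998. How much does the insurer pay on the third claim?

$3,588.70

#1 ($100): entire amount goes to the deductible. Patient pays $100; OOP now $100. Plan pays $100 − $100 = $0.
#2 ($765): $336 finishes the deductible; $429 goes to coinsurance; coinsurance $429 × 30% = $128.70. Cost to patient: $464.70. OOP to date $564.70. Plan pays $765 − $464.70 = $300.30.
#3 ($4,124): deductible met; 30% of $4,124 = $1,237.20. That would push OOP to $1,801.90, over the $1,100 cap, so patient pays $1,100 − $564.70 = $535.30. Plan pays $4,124 − $535.30 = $3,588.70.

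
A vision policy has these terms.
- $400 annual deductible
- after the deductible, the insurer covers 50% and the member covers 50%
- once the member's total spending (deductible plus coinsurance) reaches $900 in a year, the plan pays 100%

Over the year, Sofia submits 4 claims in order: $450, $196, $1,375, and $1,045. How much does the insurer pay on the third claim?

$998

Claim 1 ($450): $400 to deductible, leaving $50; 50% of $50 = $25. Cost to member: $425. OOP to date $425. Plan pays $450 − $425 = $25.
Claim 2 ($196): 50% coinsurance on $196 = $98. Member owes $98 (running OOP $523). Insurer: $196 − $98 = $98.
Claim 3 ($1,375): deductible already satisfied, so member's share is 50% × $1,375 = $687.50. OOP would hit $1,210.50 > $900, so the cap limits the member to $900 − $523 = $377. Insurer: $1,375 − $377 = $998.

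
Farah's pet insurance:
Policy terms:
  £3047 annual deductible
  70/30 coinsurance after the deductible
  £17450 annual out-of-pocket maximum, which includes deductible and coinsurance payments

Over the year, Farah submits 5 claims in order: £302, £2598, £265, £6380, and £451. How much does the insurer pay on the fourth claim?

£4466

Claim 1 (£302): fully absorbed by the deductible. Cost to owner: £302. OOP to date £302. Plan pays £302 − £302 = £0.
Claim 2 (£2598): fully absorbed by the deductible. Owner owes £2598 (running OOP £2900). Plan pays £2598 − £2598 = £0.
Claim 3 (£265): £147 finishes the deductible; £118 goes to coinsurance; 30% of £118 = £35.40. Owner owes £182.40 (running OOP £3082.40). Plan pays £265 − £182.40 = £82.60.
Claim 4 (£6380): deductible met; 30% of £6380 = £1914. Owner owes £1914 (running OOP £4996.40). Plan pays £6380 − £1914 = £4466.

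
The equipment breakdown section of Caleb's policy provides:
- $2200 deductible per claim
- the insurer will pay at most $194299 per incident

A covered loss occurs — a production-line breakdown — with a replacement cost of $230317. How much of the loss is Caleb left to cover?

Subtract the deductible: $230317 − $2200 = $228117.
$228117 exceeds the $194299 limit, so the insurer pays the limit: $194299.
Business owner's share is the uncovered remainder: $230317 − $194299 = $36018.

$36018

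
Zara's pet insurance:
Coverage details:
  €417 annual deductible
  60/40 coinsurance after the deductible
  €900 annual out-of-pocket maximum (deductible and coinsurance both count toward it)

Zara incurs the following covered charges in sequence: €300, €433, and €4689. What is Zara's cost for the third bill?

Claim 1 — €300: fully absorbed by the deductible. Cost to owner: €300. OOP to date €300.
Claim 2 — €433: deductible takes €117, €316 remains; 40% of €316 = €126.40. Cost to owner: €243.40. OOP to date €543.40.
Claim 3 — €4689: 40% coinsurance on €4689 = €1875.60. Adding that to €543.40 gives €2419, past the €900 cap; owner pays only €900 − €543.40 = €356.60.

€356.60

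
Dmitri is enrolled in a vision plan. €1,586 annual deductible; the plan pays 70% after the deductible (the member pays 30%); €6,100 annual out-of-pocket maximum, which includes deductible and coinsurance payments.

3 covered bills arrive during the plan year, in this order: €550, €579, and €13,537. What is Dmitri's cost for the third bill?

Bill 1, €550: entire amount goes to the deductible. Member pays €550; OOP now €550.
Bill 2, €579: fully absorbed by the deductible. Member pays €579; OOP now €1,129.
Bill 3, €13,537: deductible takes €457, €13,080 remains; 30% of €13,080 = €3,924. Member pays €4,381; OOP now €5,510.

€4,381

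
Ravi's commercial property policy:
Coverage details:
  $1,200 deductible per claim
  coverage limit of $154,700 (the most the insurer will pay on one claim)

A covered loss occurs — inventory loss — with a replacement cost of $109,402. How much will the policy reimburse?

$108,202

Less the $1,200 deductible: $109,402 − $1,200 = $108,202.
$108,202 is within the $154,700 limit, so the insurer pays $108,202.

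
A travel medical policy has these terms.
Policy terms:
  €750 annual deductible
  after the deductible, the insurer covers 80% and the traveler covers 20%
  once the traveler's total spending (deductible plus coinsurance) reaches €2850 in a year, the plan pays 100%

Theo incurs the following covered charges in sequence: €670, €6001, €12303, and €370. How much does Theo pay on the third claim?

€915.80

Claim 1 — €670: entire amount goes to the deductible. Cost to traveler: €670. OOP to date €670.
Claim 2 — €6001: €80 to deductible, leaving €5921; coinsurance €5921 × 20% = €1184.20. Traveler pays €1264.20; OOP now €1934.20.
Claim 3 — €12303: deductible met; 20% of €12303 = €2460.60. That would push OOP to €4394.80, over the €2850 cap, so traveler pays €2850 − €1934.20 = €915.80.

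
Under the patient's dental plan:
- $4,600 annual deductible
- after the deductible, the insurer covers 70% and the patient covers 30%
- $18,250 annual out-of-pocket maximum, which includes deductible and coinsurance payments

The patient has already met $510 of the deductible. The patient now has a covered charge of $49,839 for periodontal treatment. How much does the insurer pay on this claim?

$32,099

$510 of the $4,600 deductible is already met, leaving $4,090.
The remaining $45,749 (= $49,839 − $4,090) moves to coinsurance.
Patient's 30% share of $45,749 is $13,724.70.
That puts the patient's cost at $4,090 + $13,724.70 = $17,814.70 before any cap.
Year-to-date out-of-pocket would reach $510 + $17,814.70 = $18,324.70, above the $18,250 maximum, so the patient pays only $18,250 − $510 = $17,740.
Insurer pays the balance: $49,839 − $17,740 = $32,099.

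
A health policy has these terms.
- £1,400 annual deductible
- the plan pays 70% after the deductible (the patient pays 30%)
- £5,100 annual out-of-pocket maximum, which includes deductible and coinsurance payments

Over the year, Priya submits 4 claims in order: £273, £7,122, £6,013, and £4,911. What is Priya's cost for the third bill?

Bill 1, £273: entire amount goes to the deductible. Patient owes £273 (running OOP £273).
Bill 2, £7,122: £1,127 to deductible, leaving £5,995; coinsurance £5,995 × 30% = £1,798.50. Cost to patient: £2,925.50. OOP to date £3,198.50.
Bill 3, £6,013: deductible already satisfied, so patient's share is 30% × £6,013 = £1,803.90. Cost to patient: £1,803.90. OOP to date £5,002.40.

£1,803.90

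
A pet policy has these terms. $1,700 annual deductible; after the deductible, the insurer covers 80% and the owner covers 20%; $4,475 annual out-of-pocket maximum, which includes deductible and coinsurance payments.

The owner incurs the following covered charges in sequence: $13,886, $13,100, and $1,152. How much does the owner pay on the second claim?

#1 ($13,886): $1,700 finishes the deductible; $12,186 goes to coinsurance; 20% of $12,186 = $2,437.20. Owner owes $4,137.20 (running OOP $4,137.20).
#2 ($13,100): deductible met; 20% of $13,100 = $2,620. OOP would hit $6,757.20 > $4,475, so the cap limits the owner to $4,475 − $4,137.20 = $337.80.

$337.80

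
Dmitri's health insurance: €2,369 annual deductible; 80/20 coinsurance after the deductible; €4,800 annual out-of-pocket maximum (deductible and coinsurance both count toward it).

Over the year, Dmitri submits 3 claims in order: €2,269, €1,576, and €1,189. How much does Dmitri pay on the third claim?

€237.80

Bill 1, €2,269: fully absorbed by the deductible. Cost to patient: €2,269. OOP to date €2,269.
Bill 2, €1,576: €100 to deductible, leaving €1,476; 20% of €1,476 = €295.20. Patient pays €395.20; OOP now €2,664.20.
Bill 3, €1,189: 20% coinsurance on €1,189 = €237.80. Patient owes €237.80 (running OOP €2,902).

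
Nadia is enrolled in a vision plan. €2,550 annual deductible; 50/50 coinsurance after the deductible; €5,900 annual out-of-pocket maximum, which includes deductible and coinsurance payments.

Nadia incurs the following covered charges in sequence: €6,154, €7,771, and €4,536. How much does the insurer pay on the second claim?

Claim 1 — €6,154: €2,550 finishes the deductible; €3,604 goes to coinsurance; coinsurance €3,604 × 50% = €1,802. Member owes €4,352 (running OOP €4,352). Plan pays €6,154 − €4,352 = €1,802.
Claim 2 — €7,771: deductible met; 50% of €7,771 = €3,885.50. That would push OOP to €8,237.50, over the €5,900 cap, so member pays €5,900 − €4,352 = €1,548. Plan pays €7,771 − €1,548 = €6,223.

€6,223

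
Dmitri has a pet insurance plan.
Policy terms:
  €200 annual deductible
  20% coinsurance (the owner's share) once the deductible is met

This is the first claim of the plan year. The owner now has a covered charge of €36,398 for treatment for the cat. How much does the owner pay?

€7,439.60

Deductible not yet touched, so the first €200 of the bill goes to the deductible.
That leaves €36,398 − €200 = €36,198 for coinsurance.
Owner's 20% share of €36,198 is €7,239.60.
So the owner owes €200 + €7,239.60 = €7,439.60.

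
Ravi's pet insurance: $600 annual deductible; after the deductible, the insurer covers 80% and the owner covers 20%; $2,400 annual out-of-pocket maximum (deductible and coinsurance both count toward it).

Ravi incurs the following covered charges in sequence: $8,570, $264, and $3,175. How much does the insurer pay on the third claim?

$3,021.80

Claim 1 — $8,570: $600 finishes the deductible; $7,970 goes to coinsurance; 20% of $7,970 = $1,594. Owner pays $2,194; OOP now $2,194. Insurer: $8,570 − $2,194 = $6,376.
Claim 2 — $264: deductible already satisfied, so owner's share is 20% × $264 = $52.80. Cost to owner: $52.80. OOP to date $2,246.80. Plan pays $264 − $52.80 = $211.20.
Claim 3 — $3,175: deductible met; 20% of $3,175 = $635. That would push OOP to $2,881.80, over the $2,400 cap, so owner pays $2,400 − $2,246.80 = $153.20. Plan pays $3,175 − $153.20 = $3,021.80.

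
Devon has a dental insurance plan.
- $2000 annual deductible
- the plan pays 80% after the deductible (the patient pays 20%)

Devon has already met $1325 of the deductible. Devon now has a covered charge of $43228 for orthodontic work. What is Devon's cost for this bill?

$1325 of the $2000 deductible is already met, leaving $675.
The remaining $42553 (= $43228 − $675) moves to coinsurance.
Patient's 20% share of $42553 is $8510.60.
That puts the patient's cost at $675 + $8510.60 = $9185.60.

$9185.60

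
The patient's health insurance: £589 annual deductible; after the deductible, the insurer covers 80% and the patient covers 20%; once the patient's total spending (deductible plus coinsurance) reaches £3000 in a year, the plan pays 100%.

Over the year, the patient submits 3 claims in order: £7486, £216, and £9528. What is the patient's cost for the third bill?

Bill 1, £7486: £589 finishes the deductible; £6897 goes to coinsurance; coinsurance £6897 × 20% = £1379.40. Patient owes £1968.40 (running OOP £1968.40).
Bill 2, £216: deductible met; 20% of £216 = £43.20. Patient pays £43.20; OOP now £2011.60.
Bill 3, £9528: 20% coinsurance on £9528 = £1905.60. OOP would hit £3917.20 > £3000, so the cap limits the patient to £3000 − £2011.60 = £988.40.

£988.40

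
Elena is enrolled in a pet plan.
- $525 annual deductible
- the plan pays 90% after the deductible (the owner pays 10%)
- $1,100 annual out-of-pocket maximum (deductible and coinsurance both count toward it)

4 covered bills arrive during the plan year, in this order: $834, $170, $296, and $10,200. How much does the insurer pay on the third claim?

$266.40

Claim 1 ($834): deductible takes $525, $309 remains; owner's 10% is $30.90. Owner owes $555.90 (running OOP $555.90). Insurer: $834 − $555.90 = $278.10.
Claim 2 ($170): 10% coinsurance on $170 = $17. Owner owes $17 (running OOP $572.90). Insurer: $170 − $17 = $153.
Claim 3 ($296): deductible already satisfied, so owner's share is 10% × $296 = $29.60. Owner owes $29.60 (running OOP $602.50). Plan pays $296 − $29.60 = $266.40.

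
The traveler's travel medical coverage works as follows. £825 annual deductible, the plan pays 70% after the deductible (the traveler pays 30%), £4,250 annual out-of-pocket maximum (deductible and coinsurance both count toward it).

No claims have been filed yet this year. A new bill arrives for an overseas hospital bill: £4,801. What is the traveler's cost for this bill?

£2,017.80

Nothing has been paid toward the £825 deductible, so the first £825 of this charge is applied there.
The remaining £3,976 (= £4,801 − £825) moves to coinsurance.
Coinsurance: £3,976 × 30% = £1,192.80.
Traveler responsibility before any cap: £825 + £1,192.80 = £2,017.80.
Cumulative spending £0 + £2,017.80 = £2,017.80 stays under the £4,250 maximum.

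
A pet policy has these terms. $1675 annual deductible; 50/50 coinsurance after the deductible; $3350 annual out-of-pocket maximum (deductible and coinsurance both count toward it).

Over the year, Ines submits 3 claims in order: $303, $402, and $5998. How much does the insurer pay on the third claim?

$3353

#1 ($303): entire amount goes to the deductible. Cost to owner: $303. OOP to date $303. Insurer: $303 − $303 = $0.
#2 ($402): entire amount goes to the deductible. Owner owes $402 (running OOP $705). Insurer: $402 − $402 = $0.
#3 ($5998): deductible takes $970, $5028 remains; 50% of $5028 = $2514. Claim cost before the cap: $970 + $2514 = $3484. OOP would hit $4189 > $3350, so the cap limits the owner to $3350 − $705 = $2645. Plan pays $5998 − $2645 = $3353.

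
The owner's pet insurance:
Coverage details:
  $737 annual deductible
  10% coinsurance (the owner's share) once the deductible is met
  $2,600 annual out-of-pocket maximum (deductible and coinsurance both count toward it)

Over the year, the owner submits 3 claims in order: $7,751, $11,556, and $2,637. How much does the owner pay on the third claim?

Bill 1, $7,751: deductible takes $737, $7,014 remains; coinsurance $7,014 × 10% = $701.40. Cost to owner: $1,438.40. OOP to date $1,438.40.
Bill 2, $11,556: 10% coinsurance on $11,556 = $1,155.60. Cost to owner: $1,155.60. OOP to date $2,594.
Bill 3, $2,637: 10% coinsurance on $2,637 = $263.70. That would push OOP to $2,857.70, over the $2,600 cap, so owner pays $2,600 − $2,594 = $6.

$6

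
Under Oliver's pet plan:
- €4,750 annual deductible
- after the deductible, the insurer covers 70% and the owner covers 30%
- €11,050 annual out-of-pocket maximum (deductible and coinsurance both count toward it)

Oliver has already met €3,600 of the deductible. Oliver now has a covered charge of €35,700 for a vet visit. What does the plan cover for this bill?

€28,250

€3,600 of the €4,750 deductible is already met, leaving €1,150.
The remaining €34,550 (= €35,700 − €1,150) moves to coinsurance.
Coinsurance: €34,550 × 30% = €10,365.
Owner responsibility before any cap: €1,150 + €10,365 = €11,515.
Adding €11,515 to the €3,600 already spent would give €15,115, which exceeds the €11,050 cap; the owner pays just €11,050 − €3,600 = €7,450.
The insurer covers the remainder: €35,700 − €7,450 = €28,250.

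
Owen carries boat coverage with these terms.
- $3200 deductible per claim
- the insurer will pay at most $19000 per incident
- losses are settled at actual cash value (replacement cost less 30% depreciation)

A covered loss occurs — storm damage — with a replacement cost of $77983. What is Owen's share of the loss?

At 30% depreciation, ACV = $77983 − $23394.90 = $54588.10.
Subtract the deductible: $54588.10 − $3200 = $51388.10.
$51388.10 exceeds the $19000 limit, so the insurer pays the limit: $19000.
Out of pocket: $77983 − $19000 = $58983.

$58983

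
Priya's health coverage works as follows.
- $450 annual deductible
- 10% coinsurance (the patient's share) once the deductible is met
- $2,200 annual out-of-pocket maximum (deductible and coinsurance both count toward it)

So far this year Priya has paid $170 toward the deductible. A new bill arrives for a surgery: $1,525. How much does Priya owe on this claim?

$404.50

$170 of the $450 deductible is already met, leaving $280.
After the $280 deductible portion, $1,525 − $280 = $1,245 is subject to coinsurance.
Coinsurance: $1,245 × 10% = $124.50.
So the patient owes $280 + $124.50 = $404.50 before any cap.
Cumulative spending $170 + $404.50 = $574.50 stays under the $2,200 maximum.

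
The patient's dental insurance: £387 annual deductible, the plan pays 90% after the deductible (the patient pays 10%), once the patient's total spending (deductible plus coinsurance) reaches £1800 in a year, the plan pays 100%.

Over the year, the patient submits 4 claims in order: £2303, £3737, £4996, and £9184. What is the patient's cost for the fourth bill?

£348.10

Claim 1 (£2303): £387 finishes the deductible; £1916 goes to coinsurance; coinsurance £1916 × 10% = £191.60. Cost to patient: £578.60. OOP to date £578.60.
Claim 2 (£3737): 10% coinsurance on £3737 = £373.70. Patient owes £373.70 (running OOP £952.30).
Claim 3 (£4996): deductible already satisfied, so patient's share is 10% × £4996 = £499.60. Patient owes £499.60 (running OOP £1451.90).
Claim 4 (£9184): deductible already satisfied, so patient's share is 10% × £9184 = £918.40. OOP would hit £2370.30 > £1800, so the cap limits the patient to £1800 − £1451.90 = £348.10.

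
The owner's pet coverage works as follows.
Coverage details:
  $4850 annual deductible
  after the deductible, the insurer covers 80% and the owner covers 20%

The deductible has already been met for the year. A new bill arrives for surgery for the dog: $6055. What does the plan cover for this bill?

$4844

The deductible is already satisfied, so the full bill goes to coinsurance.
Owner's 20% share of $6055 is $1211.
The insurer covers the remainder: $6055 − $1211 = $4844.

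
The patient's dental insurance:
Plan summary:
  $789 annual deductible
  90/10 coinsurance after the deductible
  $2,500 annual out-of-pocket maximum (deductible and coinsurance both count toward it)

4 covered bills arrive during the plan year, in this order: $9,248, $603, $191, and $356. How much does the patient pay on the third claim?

Claim 1 ($9,248): deductible takes $789, $8,459 remains; patient's 10% is $845.90. Patient pays $1,634.90; OOP now $1,634.90.
Claim 2 ($603): deductible already satisfied, so patient's share is 10% × $603 = $60.30. Patient owes $60.30 (running OOP $1,695.20).
Claim 3 ($191): 10% coinsurance on $191 = $19.10. Cost to patient: $19.10. OOP to date $1,714.30.

$19.10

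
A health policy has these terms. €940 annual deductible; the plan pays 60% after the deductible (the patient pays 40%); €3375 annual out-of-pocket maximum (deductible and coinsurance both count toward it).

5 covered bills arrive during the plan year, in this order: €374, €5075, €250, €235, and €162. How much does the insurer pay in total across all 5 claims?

€3093.60

Bill 1, €374: fully absorbed by the deductible. Patient pays €374; OOP now €374. Plan pays €374 − €374 = €0.
Bill 2, €5075: €566 to deductible, leaving €4509; coinsurance €4509 × 40% = €1803.60. Cost to patient: €2369.60. OOP to date €2743.60. Insurer: €5075 − €2369.60 = €2705.40.
Bill 3, €250: deductible already satisfied, so patient's share is 40% × €250 = €100. Cost to patient: €100. OOP to date €2843.60. Insurer: €250 − €100 = €150.
Bill 4, €235: 40% coinsurance on €235 = €94. Cost to patient: €94. OOP to date €2937.60. Insurer: €235 − €94 = €141.
Bill 5, €162: deductible met; 40% of €162 = €64.80. Patient pays €64.80; OOP now €3002.40. Plan pays €162 − €64.80 = €97.20.
Insurer total = bills − patient's total = €6096 − €3002.40 = €3093.60.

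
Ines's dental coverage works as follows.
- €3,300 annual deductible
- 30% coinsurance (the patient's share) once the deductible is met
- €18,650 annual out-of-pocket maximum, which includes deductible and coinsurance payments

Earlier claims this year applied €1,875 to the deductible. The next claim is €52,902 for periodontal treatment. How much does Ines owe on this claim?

Remaining deductible: €3,300 − €1,875 = €1,425.
That leaves €52,902 − €1,425 = €51,477 for coinsurance.
Patient's 30% share of €51,477 is €15,443.10.
That puts the patient's cost at €1,425 + €15,443.10 = €16,868.10 before any cap.
Year-to-date out-of-pocket would reach €1,875 + €16,868.10 = €18,743.10, above the €18,650 maximum, so the patient pays only €18,650 − €1,875 = €16,775.

€16,775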